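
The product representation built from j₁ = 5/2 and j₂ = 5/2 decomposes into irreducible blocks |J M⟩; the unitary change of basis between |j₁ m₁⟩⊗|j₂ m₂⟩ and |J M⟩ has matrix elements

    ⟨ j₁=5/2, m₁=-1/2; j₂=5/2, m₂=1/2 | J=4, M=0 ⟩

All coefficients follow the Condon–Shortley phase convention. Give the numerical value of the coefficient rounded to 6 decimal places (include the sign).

triangle: 1!*4!*4!/10! = 576/3628800
(j±m)!: 2!*3!*3!*2!*4!*4! = 82944
prefactor² = (2J+1)*Δ*N² = 20736/175
  k=0: +1/(0!*1!*3!*3!*1!*1!) = 1/36
  k=1: −1/(1!*0!*2!*2!*2!*2!) = -1/16
Σ = -5/144  ⇒  CG² = 20736/175*(-5/144)² = 1/7
CG = −√(1/7) = -0.377964

-0.377964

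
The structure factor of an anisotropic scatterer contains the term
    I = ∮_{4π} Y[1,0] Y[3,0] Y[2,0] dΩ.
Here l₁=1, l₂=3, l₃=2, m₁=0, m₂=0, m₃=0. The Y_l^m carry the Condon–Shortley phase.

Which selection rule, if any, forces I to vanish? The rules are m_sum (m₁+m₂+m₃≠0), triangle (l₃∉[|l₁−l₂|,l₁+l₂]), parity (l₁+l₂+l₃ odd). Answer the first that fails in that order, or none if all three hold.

none

m₁+m₂+m₃ = 0 + 0 + 0 = 0  ✓
triangle: |1−3|=2 ≤ l₃=2 ≤ 1+3=4  ✓
parity: l₁+l₂+l₃ = 6 is even  ✓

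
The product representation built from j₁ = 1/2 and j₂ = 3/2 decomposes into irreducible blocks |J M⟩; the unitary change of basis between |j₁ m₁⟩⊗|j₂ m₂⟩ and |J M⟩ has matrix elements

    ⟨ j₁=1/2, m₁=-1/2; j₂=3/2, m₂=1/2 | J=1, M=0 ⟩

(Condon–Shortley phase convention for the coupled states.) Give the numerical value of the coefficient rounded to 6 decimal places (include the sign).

−√(1/2) ≈ -0.707107

j₁+j₂−J=1  J+j₁−j₂=0  J−j₁+j₂=2  j₁+j₂+J+1=4
(j₁±m₁, j₂±m₂, J±M) = (0,1,2,1,1,1)
P² = 1/2
sum k=1..1:
  [1] −1/1 = -1
S = -1
C² = P²·S² = 1/2 ; C = -0.707107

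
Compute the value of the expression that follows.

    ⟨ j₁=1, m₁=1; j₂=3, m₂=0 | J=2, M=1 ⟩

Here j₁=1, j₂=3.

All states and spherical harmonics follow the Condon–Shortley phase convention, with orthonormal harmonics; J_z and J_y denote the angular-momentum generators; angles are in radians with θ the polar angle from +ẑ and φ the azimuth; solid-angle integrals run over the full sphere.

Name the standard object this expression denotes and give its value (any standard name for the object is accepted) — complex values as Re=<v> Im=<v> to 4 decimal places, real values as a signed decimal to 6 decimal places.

This is a Clebsch–Gordan (vector-coupling) coefficient.
triangle: 2!*0!*4!/7! = 48/5040
(j±m)!: 2!*0!*3!*3!*3!*1! = 432
prefactor² = (2J+1)*Δ*N² = 144/7
  k=0: +1/(0!*2!*0!*3!*0!*1!) = 1/12
Σ = 1/12  ⇒  CG² = 144/7*(1/12)² = 1/7
CG = +√(1/7) = +0.377964

Clebsch–Gordan coefficient, +√(1/7) ≈ +0.377964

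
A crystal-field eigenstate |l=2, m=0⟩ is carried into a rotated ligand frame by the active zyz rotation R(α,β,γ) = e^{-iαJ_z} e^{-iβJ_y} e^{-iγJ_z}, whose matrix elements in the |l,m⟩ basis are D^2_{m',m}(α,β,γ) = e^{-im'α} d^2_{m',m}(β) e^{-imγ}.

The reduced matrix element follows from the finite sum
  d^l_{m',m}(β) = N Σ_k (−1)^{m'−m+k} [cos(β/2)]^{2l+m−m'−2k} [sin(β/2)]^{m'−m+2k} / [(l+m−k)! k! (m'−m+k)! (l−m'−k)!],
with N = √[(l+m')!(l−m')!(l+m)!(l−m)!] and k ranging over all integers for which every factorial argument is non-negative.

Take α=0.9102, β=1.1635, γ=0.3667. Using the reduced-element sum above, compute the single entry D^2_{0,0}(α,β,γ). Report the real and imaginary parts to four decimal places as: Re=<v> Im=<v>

D^2_{0,0}(0.9102,1.1635,0.3667) = e^{-i·0·0.9102}·d^2_{0,0}(1.1635)·e^{-i·0·0.3667}. Compute d first:
With c≡cos(β/2)=0.835502 and s≡sin(β/2)=0.549487, N=[2·2·2·2]^{1/2}=4.000000
k: max(0,(0)−(0))=0 … min(2+(0),2−(0))=2
  k=0: (−1)^0·4.0000/(4)·0.8355^4·0.5495^0 = +0.487294
  k=1: (−1)^1·4.0000/(1)·0.8355^2·0.5495^2 = -0.843082
  k=2: (−1)^2·4.0000/(4)·0.8355^0·0.5495^4 = +0.091165
d^2_{0,0}(1.1635) = +0.487294 -0.843082 +0.091165 = -0.264624
Attach z-rotation phases: D = e^{-i(0)(0.9102)}·(-0.264624)·e^{-i(0)(0.3667)} = -0.264624+0.000000i

Re=-0.2646 Im=0.0000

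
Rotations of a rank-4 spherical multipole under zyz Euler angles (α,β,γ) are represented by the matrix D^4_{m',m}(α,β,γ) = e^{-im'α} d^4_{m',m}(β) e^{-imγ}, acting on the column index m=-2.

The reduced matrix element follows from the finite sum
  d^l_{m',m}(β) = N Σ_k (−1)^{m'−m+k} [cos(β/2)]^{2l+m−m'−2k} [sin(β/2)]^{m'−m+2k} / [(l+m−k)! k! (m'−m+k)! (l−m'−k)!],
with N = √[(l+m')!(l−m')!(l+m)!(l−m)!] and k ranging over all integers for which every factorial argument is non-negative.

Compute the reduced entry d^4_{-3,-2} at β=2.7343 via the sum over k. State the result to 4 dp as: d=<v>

d=-0.0035

d^4_{-3,-2}(β=2.7343) via the finite sum:
Half-angle: c=0.202242, s=0.979336. N=√(1·5040·2·720)=2693.993318
Admissible k: 1..2 (factorial args all ≥0)
  k=1: (−1)^0·2693.9933/(720)·0.2022^7·0.9793^1 = +0.000051
  k=2: (−1)^1·2693.9933/(240)·0.2022^5·0.9793^3 = -0.003567
d^4_{-3,-2}(2.7343) = +0.000051 -0.003567 = -0.003517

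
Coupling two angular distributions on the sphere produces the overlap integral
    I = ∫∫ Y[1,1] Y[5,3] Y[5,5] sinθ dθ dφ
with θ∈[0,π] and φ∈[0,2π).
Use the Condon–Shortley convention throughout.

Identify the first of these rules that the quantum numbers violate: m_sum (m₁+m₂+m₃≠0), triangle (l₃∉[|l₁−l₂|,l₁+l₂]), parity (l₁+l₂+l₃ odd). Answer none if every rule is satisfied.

m₁+m₂+m₃ = 1 + 3 + 5 = 9  ✗
triangle: |1−5|=4 ≤ l₃=5 ≤ 1+5=6
parity: l₁+l₂+l₃ = 11 is odd

m_sum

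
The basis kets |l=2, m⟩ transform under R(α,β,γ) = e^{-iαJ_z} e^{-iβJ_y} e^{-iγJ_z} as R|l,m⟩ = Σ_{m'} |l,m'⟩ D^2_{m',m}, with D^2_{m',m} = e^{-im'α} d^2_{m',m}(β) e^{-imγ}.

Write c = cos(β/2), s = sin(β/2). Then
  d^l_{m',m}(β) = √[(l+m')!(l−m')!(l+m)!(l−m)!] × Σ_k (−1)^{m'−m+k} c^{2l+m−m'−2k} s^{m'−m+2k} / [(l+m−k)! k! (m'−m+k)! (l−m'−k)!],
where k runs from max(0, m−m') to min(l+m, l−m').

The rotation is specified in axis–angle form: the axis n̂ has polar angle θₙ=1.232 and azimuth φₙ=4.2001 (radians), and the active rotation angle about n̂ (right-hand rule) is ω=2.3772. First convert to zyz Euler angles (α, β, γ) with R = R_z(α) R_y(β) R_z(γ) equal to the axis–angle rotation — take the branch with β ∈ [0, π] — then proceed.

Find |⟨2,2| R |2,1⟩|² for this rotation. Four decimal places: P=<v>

Axis–angle → zyz. n̂ = (sinθₙcosφₙ, sinθₙsinφₙ, cosθₙ) = (-0.462310, -0.822078, +0.332352), ω = 2.3772.
R = I cosω + sinω [n̂]ₓ + (1−cosω) n̂n̂ᵀ gives
  R = [-0.353801, +0.424359, -0.833513; +0.884400, +0.441812, -0.150465; +0.304404, -0.790394, -0.531616]
β = atan2(√(R₁₃²+R₂₃²), R₃₃) = 2.131304; α = atan2(R₂₃, R₁₃) mod 2π = 3.320189; γ = atan2(R₃₂, −R₃₁) mod 2π = 4.344767
D^2_{2,1}(3.3202,2.1313,4.3448) = e^{-i·2·3.3202}·d^2_{2,1}(2.1313)·e^{-i·1·4.3448}. Compute d first:
c=cos(2.131304/2)=0.483934, s=sin(2.131304/2)=0.875105; N=√[24·1·6·1]=12.000000
k: max(0,(1)−(2))=0 … min(2+(1),2−(2))=0
  k=0: (−1)^1·12.0000/(6)·0.4839^3·0.8751^1 = -0.198357
d^2_{2,1}(2.1313) = -0.198357
|D^2_{2,1}|² = |d^2_{2,1}(β)|² = (-0.198357)² = 0.039346 (the z-rotation phases have unit modulus)

P=0.0393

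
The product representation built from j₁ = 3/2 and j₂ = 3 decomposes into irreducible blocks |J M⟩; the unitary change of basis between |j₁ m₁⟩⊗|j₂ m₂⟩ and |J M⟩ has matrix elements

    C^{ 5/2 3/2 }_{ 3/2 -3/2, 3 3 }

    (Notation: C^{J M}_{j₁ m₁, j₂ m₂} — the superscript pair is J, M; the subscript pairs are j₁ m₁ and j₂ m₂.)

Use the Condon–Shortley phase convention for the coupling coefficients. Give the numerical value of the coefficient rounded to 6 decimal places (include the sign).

+√(9/28) = +0.566947

√[6·2!1!4!/8! · 0!3!6!0!4!1!] = √(5184/7)
  +(−1)^2/∏(2,0,1,4,0,0)! = 1/48  (running 1/48)
⟨..|..⟩ = √(5184/7)·(1/48) = +0.566947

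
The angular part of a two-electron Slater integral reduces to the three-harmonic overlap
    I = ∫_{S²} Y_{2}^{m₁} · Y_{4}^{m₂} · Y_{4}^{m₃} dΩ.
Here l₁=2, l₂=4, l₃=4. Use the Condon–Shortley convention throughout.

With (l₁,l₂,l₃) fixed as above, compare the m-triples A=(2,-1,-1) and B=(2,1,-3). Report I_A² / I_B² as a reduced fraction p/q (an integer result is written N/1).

100/63

l's match ⇒ only the (l;m) 3-j factors differ between A and B.
A: triangle coeff Δ(2,4,4) = 1/13860; Σ_t [0,0]: t=0:+1/144 = 1/144; (3j)²=10/231 [(2 4 4; 2 -1 -1)], sign=-1
B: triangle coeff Δ(2,4,4) = 1/13860; Σ_t [0,0]: t=0:+1/480 = 1/480; (3j)²=3/110 [(2 4 4; 2 1 -3)], sign=-1
I_A²/I_B² = (10/231)/(3/110) = 100/63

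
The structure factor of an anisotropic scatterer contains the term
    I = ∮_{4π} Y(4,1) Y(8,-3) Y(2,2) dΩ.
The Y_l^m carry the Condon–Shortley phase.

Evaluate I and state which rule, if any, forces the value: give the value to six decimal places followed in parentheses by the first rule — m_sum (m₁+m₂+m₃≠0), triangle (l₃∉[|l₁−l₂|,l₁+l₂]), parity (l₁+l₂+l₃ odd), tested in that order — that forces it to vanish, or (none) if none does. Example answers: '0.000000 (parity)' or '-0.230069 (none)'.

0.000000 (triangle)

triangle: need 4≤l₃≤12, have 2; I=0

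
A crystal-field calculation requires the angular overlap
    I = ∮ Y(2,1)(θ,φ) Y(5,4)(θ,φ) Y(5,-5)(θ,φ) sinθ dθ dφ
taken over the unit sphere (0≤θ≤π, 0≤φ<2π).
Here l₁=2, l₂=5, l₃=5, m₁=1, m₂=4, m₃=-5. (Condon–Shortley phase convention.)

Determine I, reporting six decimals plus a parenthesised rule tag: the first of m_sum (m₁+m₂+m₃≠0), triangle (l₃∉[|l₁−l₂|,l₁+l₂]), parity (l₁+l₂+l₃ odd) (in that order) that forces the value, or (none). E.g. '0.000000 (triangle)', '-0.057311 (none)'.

-0.187924 (none)

m-sum 0 ✓  L=12 even ✓  3≤5≤7 ✓
Π(2lᵢ+1) = 5×11×11 = 605
triangle coeff Δ(2,5,5) = 1/38610
Σ_t [0,2]: t=0:+1/2880 t=1:−1/576 t=2:+1/2880 = -1/960
(3j)²=10/429 [(2 5 5; 0 0 0)], sign=+1
Σ_t [1,1]: t=1:−1/80640 = -1/80640
(3j)²=9/286 [(2 5 5; 1 4 -5)], sign=-1
⇒ 4πI² = 75/169
I = (-1)√(75/169/(4π)) = -0.18792404
No selection rule forces the value: the integral is nonzero (none).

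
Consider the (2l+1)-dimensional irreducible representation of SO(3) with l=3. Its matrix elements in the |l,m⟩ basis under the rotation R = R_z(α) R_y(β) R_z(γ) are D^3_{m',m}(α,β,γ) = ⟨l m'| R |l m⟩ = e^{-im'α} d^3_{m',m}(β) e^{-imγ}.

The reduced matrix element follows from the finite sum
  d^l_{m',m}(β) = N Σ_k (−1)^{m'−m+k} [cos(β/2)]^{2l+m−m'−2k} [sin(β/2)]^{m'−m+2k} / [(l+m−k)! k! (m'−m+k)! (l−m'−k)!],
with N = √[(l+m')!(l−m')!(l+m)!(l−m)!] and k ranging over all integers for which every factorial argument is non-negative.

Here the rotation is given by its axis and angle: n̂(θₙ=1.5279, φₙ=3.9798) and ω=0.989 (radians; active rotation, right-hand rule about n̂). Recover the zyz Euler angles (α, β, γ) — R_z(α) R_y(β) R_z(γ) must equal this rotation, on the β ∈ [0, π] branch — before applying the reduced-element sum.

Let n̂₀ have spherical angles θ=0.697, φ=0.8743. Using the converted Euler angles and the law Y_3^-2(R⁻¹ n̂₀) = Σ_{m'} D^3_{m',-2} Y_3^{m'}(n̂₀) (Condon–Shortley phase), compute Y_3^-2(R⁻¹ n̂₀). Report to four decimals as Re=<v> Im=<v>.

Axis–angle → zyz. n̂ = (sinθₙcosφₙ, sinθₙsinφₙ, cosθₙ) = (-0.668181, -0.742761, +0.042883), ω = 0.9890.
R = I cosω + sinω [n̂]ₓ + (1−cosω) n̂n̂ᵀ gives
  R = [+0.750647, +0.187742, -0.633468; +0.259398, +0.798050, +0.543902; +0.607652, -0.572599, +0.550354]
β = atan2(√(R₁₃²+R₂₃²), R₃₃) = 0.988008; α = atan2(R₂₃, R₁₃) mod 2π = 2.432121; γ = atan2(R₃₂, −R₃₁) mod 2π = 3.897299
Need the full column D^3_{m',-2} for m'=−3..3 at α=2.4321, β=0.9880, γ=3.8973.
cos(β/2)=0.880441, sin(β/2)=0.474155
d^3_{-3,-2}: single k=1 term ⇒ +0.614466;  D = -0.501170+0.355525i
d^3_{-2,-2}: k∈[0..1] ⇒ +0.465803 -0.675480 = -0.209677;  D = -0.208781-0.019361i
d^3_{-1,-2}: k∈[0..1] ⇒ -0.793273 +0.460143 = -0.333130;  D = +0.231630+0.239423i
d^3_{0,-2}: k∈[0..1] ⇒ +0.739951 -0.214607 = +0.525345;  D = +0.031178+0.524419i
d^3_{1,-2}: k∈[0..1] ⇒ -0.460143 +0.066727 = -0.393415;  D = -0.238117+0.313171i
d^3_{2,-2}: k∈[0..1] ⇒ +0.195908 -0.011364 = +0.184544;  D = -0.180442+0.038693i
d^3_{3,-2}: single k=0 term ⇒ -0.051687;  D = -0.045403-0.024700i
Y_3^{m'}(θ=0.697,φ=0.8743) and Σ D·Y over m':
  (-0.5012+0.3555i)·(-0.0958-0.0547i)  (-0.2088-0.0194i)·(-0.0571-0.3178i)  (+0.2316+0.2394i)·(+0.2582-0.3087i)  (+0.0312+0.5244i)·(-0.0173+0.0000i)  (-0.2381+0.3132i)·(-0.2582-0.3087i)  (-0.1804+0.0387i)·(-0.0571+0.3178i)  (-0.0454-0.0247i)·(+0.0958-0.0547i)
Y_3^-2(R⁻¹ n̂) = +0.356864-0.024722i

Re=0.3569 Im=-0.0247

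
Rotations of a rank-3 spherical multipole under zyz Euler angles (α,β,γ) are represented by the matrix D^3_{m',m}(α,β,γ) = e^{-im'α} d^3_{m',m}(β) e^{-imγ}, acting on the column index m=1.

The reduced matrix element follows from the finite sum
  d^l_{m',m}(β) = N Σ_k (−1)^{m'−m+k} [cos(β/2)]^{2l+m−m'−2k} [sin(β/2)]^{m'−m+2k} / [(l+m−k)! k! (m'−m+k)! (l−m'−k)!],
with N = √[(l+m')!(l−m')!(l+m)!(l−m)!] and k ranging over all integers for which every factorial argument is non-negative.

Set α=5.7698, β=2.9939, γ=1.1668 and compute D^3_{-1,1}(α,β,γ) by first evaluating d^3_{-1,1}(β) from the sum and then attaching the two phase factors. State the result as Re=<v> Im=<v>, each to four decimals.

Re=-0.1027 Im=-0.9352

First d^3_{-1,1}(β=2.9939), then the phase factors e^{-i(-1)α} and e^{-i(1)γ}:
c=cos(2.993900/2)=0.073779, s=sin(2.993900/2)=0.997275; N=√[2·24·24·2]=48.000000
Admissible k: 2..4 (factorial args all ≥0)
  k=2: (−1)^0·48.0000/(8)·0.0738^4·0.9973^2 = +0.000177
  k=3: (−1)^1·48.0000/(6)·0.0738^2·0.9973^4 = -0.043074
  k=4: (−1)^2·48.0000/(48)·0.0738^0·0.9973^6 = +0.983759
d^3_{-1,1}(2.9939) = +0.000177 -0.043074 +0.983759 = +0.940861
Attach z-rotation phases: D = e^{-i(-1)(5.7698)}·(+0.940861)·e^{-i(1)(1.1668)} = -0.102715-0.935238i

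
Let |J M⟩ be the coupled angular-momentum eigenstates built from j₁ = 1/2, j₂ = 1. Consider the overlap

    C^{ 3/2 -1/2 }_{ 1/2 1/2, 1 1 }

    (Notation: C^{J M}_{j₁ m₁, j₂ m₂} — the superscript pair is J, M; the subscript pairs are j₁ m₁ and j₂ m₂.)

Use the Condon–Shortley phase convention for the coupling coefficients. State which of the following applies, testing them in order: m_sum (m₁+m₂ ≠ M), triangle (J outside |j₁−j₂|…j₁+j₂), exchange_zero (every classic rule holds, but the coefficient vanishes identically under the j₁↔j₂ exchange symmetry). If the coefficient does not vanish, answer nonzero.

m_sum

m-sum: m₁+m₂ = 1/2+1 = 3/2, M = -1/2  ✗ ⇒ coefficient is 0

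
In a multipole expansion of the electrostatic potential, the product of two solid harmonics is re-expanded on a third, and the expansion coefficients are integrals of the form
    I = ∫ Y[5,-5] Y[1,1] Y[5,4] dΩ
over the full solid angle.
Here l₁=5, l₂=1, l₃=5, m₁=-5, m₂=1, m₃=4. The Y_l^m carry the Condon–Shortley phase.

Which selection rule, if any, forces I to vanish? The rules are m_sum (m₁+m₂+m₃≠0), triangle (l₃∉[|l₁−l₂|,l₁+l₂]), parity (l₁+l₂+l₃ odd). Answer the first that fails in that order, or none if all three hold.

parity

Σmᵢ = 0  ✓
l₃∈[|l₁−l₂|,l₁+l₂]=[4,6], have l₃=5  ✓
Σlᵢ = 11 ⇒ odd  ✗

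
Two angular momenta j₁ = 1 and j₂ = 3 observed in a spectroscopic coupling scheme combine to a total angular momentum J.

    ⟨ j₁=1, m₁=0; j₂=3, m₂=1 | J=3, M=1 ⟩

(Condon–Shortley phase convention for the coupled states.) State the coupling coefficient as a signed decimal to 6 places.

-0.288675

√[7·1!1!5!/8! · 1!1!4!2!4!2!] = √(48)
  +(−1)^0/∏(0,1,1,4,0,1)! = 1/24  (running 1/24)
  +(−1)^1/∏(1,0,0,3,1,2)! = -1/12  (running -1/24)
⟨..|..⟩ = √(48)·(-1/24) = -0.288675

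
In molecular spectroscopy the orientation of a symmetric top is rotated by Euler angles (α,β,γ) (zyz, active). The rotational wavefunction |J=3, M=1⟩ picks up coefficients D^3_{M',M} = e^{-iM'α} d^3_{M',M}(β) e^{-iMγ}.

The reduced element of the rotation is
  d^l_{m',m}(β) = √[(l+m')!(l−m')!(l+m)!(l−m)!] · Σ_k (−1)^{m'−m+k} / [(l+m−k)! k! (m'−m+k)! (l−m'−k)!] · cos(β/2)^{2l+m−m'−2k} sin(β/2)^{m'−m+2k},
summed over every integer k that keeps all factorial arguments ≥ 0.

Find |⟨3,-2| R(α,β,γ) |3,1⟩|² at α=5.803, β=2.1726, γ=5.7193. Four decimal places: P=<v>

P=0.1270

First d^3_{-2,1}(β=2.1726), then the phase factors e^{-i(-2)α} and e^{-i(1)γ}:
Half-angle: c=0.465763, s=0.884910. N=√(1·120·24·2)=75.894664
Admissible k: 3..4 (factorial args all ≥0)
  k=3: (−1)^0·75.8947/(12)·0.4658^3·0.8849^3 = +0.442814
  k=4: (−1)^1·75.8947/(24)·0.4658^1·0.8849^5 = -0.799207
d^3_{-2,1}(2.1726) = +0.442814 -0.799207 = -0.356394
|D^3_{-2,1}|² = |d^3_{-2,1}(β)|² = (-0.356394)² = 0.127016 (the z-rotation phases have unit modulus)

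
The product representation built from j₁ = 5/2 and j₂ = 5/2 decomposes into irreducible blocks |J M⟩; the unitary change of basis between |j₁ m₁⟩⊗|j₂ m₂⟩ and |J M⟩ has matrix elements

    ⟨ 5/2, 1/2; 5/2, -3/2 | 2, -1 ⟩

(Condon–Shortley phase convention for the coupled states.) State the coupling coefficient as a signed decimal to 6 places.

triangle: 3!·2!·2!/8! = 24/40320
(j±m)!: 3!·2!·1!·4!·1!·3! = 1728
prefactor² = (2J+1)·Δ·N² = 36/7
  k=0: +1/(0!·3!·2!·1!·0!·1!) = 1/12
  k=1: −1/(1!·2!·1!·0!·1!·2!) = -1/4
Σ = -1/6  ⇒  CG² = 36/7·(-1/6)² = 1/7
CG = −√(1/7) = -0.377964

−√(1/7) = -0.377964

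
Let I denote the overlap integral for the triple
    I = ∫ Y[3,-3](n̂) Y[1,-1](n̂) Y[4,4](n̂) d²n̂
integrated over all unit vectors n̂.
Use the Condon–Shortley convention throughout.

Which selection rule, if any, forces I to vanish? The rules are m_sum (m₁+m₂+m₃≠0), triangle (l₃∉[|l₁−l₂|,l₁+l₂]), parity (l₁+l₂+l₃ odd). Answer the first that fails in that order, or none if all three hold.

azimuthal sum: -3 − 1 + 4 = 0  ✓
2 ≤ 4 ≤ 4 (triangle on l)  ✓
L = 3 + 1 + 4 = 8 (even)  ✓

none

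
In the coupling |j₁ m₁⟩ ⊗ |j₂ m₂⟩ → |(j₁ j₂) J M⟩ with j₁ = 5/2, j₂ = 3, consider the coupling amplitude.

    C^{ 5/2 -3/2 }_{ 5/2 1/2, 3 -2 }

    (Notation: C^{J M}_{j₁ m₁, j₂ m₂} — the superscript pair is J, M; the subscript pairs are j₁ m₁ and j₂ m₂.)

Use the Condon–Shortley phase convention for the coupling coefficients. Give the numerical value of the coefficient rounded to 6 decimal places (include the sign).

√[6·3!2!3!/9! · 3!2!1!5!1!4!] = √(288/7)
  +(−1)^0/∏(0,3,2,1,0,2)! = 1/24  (running 1/24)
  +(−1)^1/∏(1,2,1,0,1,3)! = -1/12  (running -1/24)
⟨..|..⟩ = √(288/7)·(-1/24) = -0.267261

-0.267261  (= −√(1/14))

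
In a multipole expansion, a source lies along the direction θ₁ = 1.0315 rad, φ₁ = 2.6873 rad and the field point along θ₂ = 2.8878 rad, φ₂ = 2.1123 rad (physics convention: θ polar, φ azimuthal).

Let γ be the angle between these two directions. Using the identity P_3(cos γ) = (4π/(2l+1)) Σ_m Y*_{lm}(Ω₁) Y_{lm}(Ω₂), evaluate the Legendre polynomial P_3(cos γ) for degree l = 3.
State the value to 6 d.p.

0.395328

Expand P_3 via completeness: Σ_{m} conj(Y_{3,m}) at Ω₁ times Y_{3,m} at Ω₂ —
  term(m=-3) = -0.00027 + 0.00172j   from Y*(Ω₁)=-0.05441 + 0.25792j, Y(Ω₂)=0.00659 - 0.00035j
  term(m=-2) = -0.00984 - 0.02200j   from Y*(Ω₁)=0.23759 - 0.30474j, Y(Ω₂)=0.02923 - 0.05509j
  term(m=-1) = 0.02217 + 0.01437j   from Y*(Ω₁)=-0.07938 + 0.03877j, Y(Ω₂)=-0.15411 - 0.25622j
  term(m=+0) = 0.19610 + 0.00000j   from Y*(Ω₁)=-0.32222 + 0.00000j, Y(Ω₂)=-0.60859 + 0.00000j
  term(m=+1) = 0.02217 - 0.01437j   from Y*(Ω₁)=0.07938 + 0.03877j, Y(Ω₂)=0.15411 - 0.25622j
  term(m=+2) = -0.00984 + 0.02200j   from Y*(Ω₁)=0.23759 + 0.30474j, Y(Ω₂)=0.02923 + 0.05509j
  term(m=+3) = -0.00027 - 0.00172j   from Y*(Ω₁)=0.05441 + 0.25792j, Y(Ω₂)=-0.00659 - 0.00035j
Σ over m = 0.22021 - 0.00000j; ×(4π/7) → 0.39533 - 0.00000j. Real part: 0.395328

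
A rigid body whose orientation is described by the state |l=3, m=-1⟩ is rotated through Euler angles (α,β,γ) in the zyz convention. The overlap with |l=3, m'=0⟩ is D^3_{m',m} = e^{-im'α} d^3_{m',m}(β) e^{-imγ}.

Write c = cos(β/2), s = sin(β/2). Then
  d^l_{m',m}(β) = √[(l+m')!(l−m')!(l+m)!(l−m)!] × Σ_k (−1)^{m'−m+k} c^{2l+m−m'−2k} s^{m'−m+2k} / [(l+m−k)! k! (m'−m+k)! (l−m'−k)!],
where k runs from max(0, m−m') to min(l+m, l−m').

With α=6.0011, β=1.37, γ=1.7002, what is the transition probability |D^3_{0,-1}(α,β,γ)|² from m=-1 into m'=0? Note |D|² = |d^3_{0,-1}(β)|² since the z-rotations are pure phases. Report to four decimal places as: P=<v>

First d^3_{0,-1}(β=1.3700), then the phase factors e^{-i(0)α} and e^{-i(-1)γ}:
c=cos(1.370000/2)=0.774419, s=sin(1.370000/2)=0.632673; N=√[6·6·2·24]=41.569219
k∈{0,1,2} keeps every argument non-negative
  k=0: (−1)^1·41.5692/(12)·0.7744^5·0.6327^1 = -0.610450
  k=1: (−1)^2·41.5692/(4)·0.7744^3·0.6327^3 = +1.222300
  k=2: (−1)^3·41.5692/(12)·0.7744^1·0.6327^5 = -0.271934
d^3_{0,-1}(1.3700) = -0.610450 +1.222300 -0.271934 = +0.339916
|D^3_{0,-1}|² = |d^3_{0,-1}(β)|² = (+0.339916)² = 0.115543 (the z-rotation phases have unit modulus)

P=0.1155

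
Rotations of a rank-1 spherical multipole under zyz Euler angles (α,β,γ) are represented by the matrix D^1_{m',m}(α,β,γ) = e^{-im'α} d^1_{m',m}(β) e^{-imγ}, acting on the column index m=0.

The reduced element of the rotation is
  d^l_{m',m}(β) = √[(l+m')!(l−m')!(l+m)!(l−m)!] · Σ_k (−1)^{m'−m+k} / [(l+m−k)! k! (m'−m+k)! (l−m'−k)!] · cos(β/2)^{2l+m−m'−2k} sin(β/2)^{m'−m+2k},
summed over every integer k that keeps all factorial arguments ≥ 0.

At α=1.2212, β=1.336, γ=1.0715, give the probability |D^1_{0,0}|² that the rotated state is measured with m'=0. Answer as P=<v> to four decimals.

Split into d^1_{0,0}(β=1.3360) × two z-phases.
c=cos(1.336000/2)=0.785062, s=sin(1.336000/2)=0.619417; N=√[1·1·1·1]=1.000000
Admissible k: 0..1 (factorial args all ≥0)
  k=0: (−1)^0·1.0000/(1)·0.7851^2·0.6194^0 = +0.616322
  k=1: (−1)^1·1.0000/(1)·0.7851^0·0.6194^2 = -0.383678
d^1_{0,0}(1.3360) = +0.616322 -0.383678 = +0.232645
|D^1_{0,0}|² = |d^1_{0,0}(β)|² = (+0.232645)² = 0.054124 (the z-rotation phases have unit modulus)

P=0.0541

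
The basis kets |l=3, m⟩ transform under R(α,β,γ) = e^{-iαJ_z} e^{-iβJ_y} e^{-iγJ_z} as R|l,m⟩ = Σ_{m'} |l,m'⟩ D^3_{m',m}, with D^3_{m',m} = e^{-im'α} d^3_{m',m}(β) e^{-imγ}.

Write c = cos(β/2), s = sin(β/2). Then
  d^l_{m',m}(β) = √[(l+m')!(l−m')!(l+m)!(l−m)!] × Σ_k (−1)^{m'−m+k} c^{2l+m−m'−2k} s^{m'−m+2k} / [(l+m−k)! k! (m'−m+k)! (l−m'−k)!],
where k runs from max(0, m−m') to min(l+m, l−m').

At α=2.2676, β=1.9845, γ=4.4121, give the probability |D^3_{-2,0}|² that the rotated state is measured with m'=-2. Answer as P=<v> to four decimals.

First d^3_{-2,0}(β=1.9845), then the phase factors e^{-i(-2)α} and e^{-i(0)γ}:
c=cos(1.984500/2)=0.546807, s=sin(1.984500/2)=0.837258; N=√[1·120·6·6]=65.726707
k: max(0,(0)−(-2))=2 … min(3+(0),3−(-2))=3
  k=2: (−1)^0·65.7267/(12)·0.5468^4·0.8373^2 = +0.343255
  k=3: (−1)^1·65.7267/(12)·0.5468^2·0.8373^4 = -0.804762
d^3_{-2,0}(1.9845) = +0.343255 -0.804762 = -0.461507
|D^3_{-2,0}|² = |d^3_{-2,0}(β)|² = (-0.461507)² = 0.212989 (the z-rotation phases have unit modulus)

P=0.2130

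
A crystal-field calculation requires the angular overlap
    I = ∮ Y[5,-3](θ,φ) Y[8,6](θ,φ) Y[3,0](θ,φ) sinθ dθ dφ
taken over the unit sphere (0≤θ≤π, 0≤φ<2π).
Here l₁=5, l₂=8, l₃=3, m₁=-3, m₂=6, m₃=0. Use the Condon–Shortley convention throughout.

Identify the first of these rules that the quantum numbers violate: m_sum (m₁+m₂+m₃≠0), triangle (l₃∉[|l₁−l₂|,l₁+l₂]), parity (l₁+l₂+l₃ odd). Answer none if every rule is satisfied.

m_sum

Σmᵢ = 3  ✗
l₃∈[|l₁−l₂|,l₁+l₂]=[3,13], have l₃=3
Σlᵢ = 16 ⇒ even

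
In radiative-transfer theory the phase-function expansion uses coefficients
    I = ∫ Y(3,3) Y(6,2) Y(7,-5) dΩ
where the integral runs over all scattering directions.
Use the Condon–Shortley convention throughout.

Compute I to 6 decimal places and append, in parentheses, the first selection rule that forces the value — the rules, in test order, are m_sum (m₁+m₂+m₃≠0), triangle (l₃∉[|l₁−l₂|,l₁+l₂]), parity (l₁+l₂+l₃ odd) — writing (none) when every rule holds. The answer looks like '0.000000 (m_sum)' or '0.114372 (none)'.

0.180980 (none)

Checks pass: Σm=0; 16 even; l₃=7∈[3,9].
(2·3+1)(2·6+1)(2·7+1) = 1365
Δ: 2! 4! 10! / 17! → 1/2042040
sum: t=0:+1/207360 t=1:−1/57600 t=2:+1/207360 = -1/129600
3j²(3 6 7; 0 0 0) = Δ·Π!·Σ² = 168/12155  (sign +1)
sum: t=0:+1/3870720 = 1/3870720
3j²(3 6 7; 3 2 -5) = Δ·Π!·Σ² = 135/6188  (sign +1)
combine: 4πI² = 1365·168/12155·135/6188 = 17010/41327
take √, sign +1: I = 0.18097988
No selection rule forces the value: the integral is nonzero (none).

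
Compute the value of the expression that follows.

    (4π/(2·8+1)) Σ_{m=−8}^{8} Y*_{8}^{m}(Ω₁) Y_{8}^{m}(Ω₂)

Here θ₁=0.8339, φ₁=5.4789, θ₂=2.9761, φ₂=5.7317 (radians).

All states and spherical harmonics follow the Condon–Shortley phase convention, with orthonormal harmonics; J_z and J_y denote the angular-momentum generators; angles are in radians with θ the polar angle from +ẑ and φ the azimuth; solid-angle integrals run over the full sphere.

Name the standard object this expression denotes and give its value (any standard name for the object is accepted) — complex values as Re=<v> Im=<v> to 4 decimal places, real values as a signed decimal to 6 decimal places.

Legendre polynomial (addition theorem), +0.057320

This sum is the spherical-harmonic addition theorem: it equals the Legendre polynomial P_l(cos γ) of the angle γ between the two directions.
Term-by-term m-sum for l=8 (normalisation 4π/17 = 0.739198):
  term(m=-8) = (-0.000000, -0.000000)   from Y*(Ω₁)=(0.046096, -0.007018), Y(Ω₂)=(-0.000000, -0.000000)
  term(m=-7) = (0.000000, 0.000001)   from Y*(Ω₁)=(0.134403, 0.102851), Y(Ω₂)=(0.000005, 0.000004)
  term(m=-6) = (0.000002, -0.000037)   from Y*(Ω₁)=(0.040538, 0.356184), Y(Ω₂)=(-0.000101, -0.000017)
  term(m=-5) = (-0.000156, 0.000494)   from Y*(Ω₁)=(-0.292697, 0.353945), Y(Ω₂)=(0.001046, -0.000423)
  term(m=-4) = (0.001259, -0.002010)   from Y*(Ω₁)=(-0.255047, 0.019305), Y(Ω₂)=(-0.005503, 0.007466)
  term(m=-3) = (0.007679, -0.007275)   from Y*(Ω₁)=(0.140154, 0.125108), Y(Ω₂)=(0.004705, -0.056106)
  term(m=-2) = (-0.077683, 0.043005)   from Y*(Ω₁)=(0.013965, 0.369514), Y(Ω₂)=(0.108282, 0.214321)
  term(m=-1) = (-0.013478, 0.003482)   from Y*(Ω₁)=(0.015262, -0.015850), Y(Ω₂)=(-0.538877, -0.331491)
  term(m=+0) = (0.242297, 0.000000)   from Y*(Ω₁)=(0.369312, -0.000000), Y(Ω₂)=(0.656077, 0.000000)
  term(m=+1) = (-0.013478, -0.003482)   from Y*(Ω₁)=(-0.015262, -0.015850), Y(Ω₂)=(0.538877, -0.331491)
  term(m=+2) = (-0.077683, -0.043005)   from Y*(Ω₁)=(0.013965, -0.369514), Y(Ω₂)=(0.108282, -0.214321)
  term(m=+3) = (0.007679, 0.007275)   from Y*(Ω₁)=(-0.140154, 0.125108), Y(Ω₂)=(-0.004705, -0.056106)
  term(m=+4) = (0.001259, 0.002010)   from Y*(Ω₁)=(-0.255047, -0.019305), Y(Ω₂)=(-0.005503, -0.007466)
  term(m=+5) = (-0.000156, -0.000494)   from Y*(Ω₁)=(0.292697, 0.353945), Y(Ω₂)=(-0.001046, -0.000423)
  term(m=+6) = (0.000002, 0.000037)   from Y*(Ω₁)=(0.040538, -0.356184), Y(Ω₂)=(-0.000101, 0.000017)
  term(m=+7) = (0.000000, -0.000001)   from Y*(Ω₁)=(-0.134403, 0.102851), Y(Ω₂)=(-0.000005, 0.000004)
  term(m=+8) = (-0.000000, 0.000000)   from Y*(Ω₁)=(0.046096, 0.007018), Y(Ω₂)=(-0.000000, 0.000000)
Σ over m = (0.077543, -0.000000); ×(4π/17) → (0.057320, -0.000000). Real part: 0.057320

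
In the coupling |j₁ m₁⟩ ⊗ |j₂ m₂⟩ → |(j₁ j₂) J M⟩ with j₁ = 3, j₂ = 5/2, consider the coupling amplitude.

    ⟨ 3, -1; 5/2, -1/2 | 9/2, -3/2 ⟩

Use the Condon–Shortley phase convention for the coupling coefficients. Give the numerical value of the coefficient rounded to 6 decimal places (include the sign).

j₁+j₂−J=1  J+j₁−j₂=5  J−j₁+j₂=4  j₁+j₂+J+1=11
(j₁±m₁, j₂±m₂, J±M) = (2,4,2,3,3,6)
P² = 138240/77
sum k=0..1:
  [0] +1/96 = 1/96
  [1] −1/72 = -1/72
S = -1/288
C² = P²·S² = 5/231 ; C = -0.147122

−√(5/231) = -0.147122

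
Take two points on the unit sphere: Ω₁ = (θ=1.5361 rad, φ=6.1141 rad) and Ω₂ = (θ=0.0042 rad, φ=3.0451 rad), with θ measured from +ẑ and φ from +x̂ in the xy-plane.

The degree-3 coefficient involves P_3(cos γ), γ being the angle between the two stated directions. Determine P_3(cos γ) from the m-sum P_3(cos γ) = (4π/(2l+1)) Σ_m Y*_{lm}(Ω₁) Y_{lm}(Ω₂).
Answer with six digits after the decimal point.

-0.045683

Summing Y*_{l m}(θ₁,φ₁)·Y_{l m}(θ₂,φ₂) over m ∈ [−3, 3]; prefactor 4π/(2·3+1) = 1.795196:
  term(m=-3) = (-0.000000, 0.000000)   from Y*(Ω₁)=(0.364029, -0.202313), Y(Ω₂)=(-0.000000, -0.000000)
  term(m=-2) = (0.000001, -0.000000)   from Y*(Ω₁)=(0.033404, -0.011747), Y(Ω₂)=(0.000018, 0.000003)
  term(m=-1) = (0.001738, -0.000126)   from Y*(Ω₁)=(-0.316464, 0.054025), Y(Ω₂)=(-0.005404, -0.000523)
  term(m=+0) = (-0.028926, -0.000000)   from Y*(Ω₁)=(-0.038758, -0.000000), Y(Ω₂)=(0.746313, 0.000000)
  term(m=+1) = (0.001738, 0.000126)   from Y*(Ω₁)=(0.316464, 0.054025), Y(Ω₂)=(0.005404, -0.000523)
  term(m=+2) = (0.000001, 0.000000)   from Y*(Ω₁)=(0.033404, 0.011747), Y(Ω₂)=(0.000018, -0.000003)
  term(m=+3) = (-0.000000, -0.000000)   from Y*(Ω₁)=(-0.364029, -0.202313), Y(Ω₂)=(0.000000, -0.000000)
Σ over m = (-0.025447, 0.000000); ×(4π/7) → (-0.045683, 0.000000). Real part: -0.045683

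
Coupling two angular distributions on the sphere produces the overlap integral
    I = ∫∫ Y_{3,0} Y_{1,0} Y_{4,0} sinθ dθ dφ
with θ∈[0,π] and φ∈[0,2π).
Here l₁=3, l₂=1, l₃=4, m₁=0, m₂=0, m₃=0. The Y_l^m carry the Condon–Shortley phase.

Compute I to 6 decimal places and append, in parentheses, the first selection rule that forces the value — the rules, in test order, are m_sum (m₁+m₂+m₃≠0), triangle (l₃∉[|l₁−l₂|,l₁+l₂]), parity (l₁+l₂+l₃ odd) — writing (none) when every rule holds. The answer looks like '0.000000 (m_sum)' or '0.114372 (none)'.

0.246233 (none)

Rules hold: Σm=0, L=8 even, 2≤4≤4.
N = 7·3·9 = 189
Δ = 0!·6!·2!/9! = 1/252
Racah Σ t=0..0: t=0:+1/36 = 1/36
⇒ 3j(3 1 4; 0 0 0)² = 4/63, sgn +1
(m-triple is (0,0,0) — same symbol as above.)
4πI² = N·(3j₀)²·(3jₘ)² = 16/21
I = +1·√(0.761905/4π) = 0.24623252
No selection rule forces the value: the integral is nonzero (none).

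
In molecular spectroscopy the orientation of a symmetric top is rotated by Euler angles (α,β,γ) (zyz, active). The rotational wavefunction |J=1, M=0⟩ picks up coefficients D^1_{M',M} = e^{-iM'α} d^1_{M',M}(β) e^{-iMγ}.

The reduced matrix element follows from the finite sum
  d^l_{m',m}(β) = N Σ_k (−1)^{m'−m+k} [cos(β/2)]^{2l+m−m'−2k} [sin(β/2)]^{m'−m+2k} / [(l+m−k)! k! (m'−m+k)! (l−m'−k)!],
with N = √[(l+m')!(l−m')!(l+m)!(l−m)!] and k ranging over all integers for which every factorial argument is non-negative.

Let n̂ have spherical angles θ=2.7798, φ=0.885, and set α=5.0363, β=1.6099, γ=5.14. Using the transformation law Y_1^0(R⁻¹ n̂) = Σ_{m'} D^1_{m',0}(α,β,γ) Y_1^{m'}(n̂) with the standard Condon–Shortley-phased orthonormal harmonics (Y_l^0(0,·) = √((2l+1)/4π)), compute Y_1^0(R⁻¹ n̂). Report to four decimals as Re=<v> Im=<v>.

Need the full column D^1_{m',0} for m'=−1..1 at α=5.0363, β=1.6099, γ=5.1400.
cos(β/2)=0.693147, sin(β/2)=0.720796
d^1_{-1,0}: single k=1 term ⇒ +0.706566;  D = +0.224884-0.669823i
d^1_{0,0}: k∈[0..1] ⇒ +0.480453 -0.519547 = -0.039094;  D = -0.039094+0.000000i
d^1_{1,0}: single k=0 term ⇒ -0.706566;  D = -0.224884-0.669823i
Y_1^{m'}(θ=2.7798,φ=0.885) and Σ D·Y over m':
  (+0.2249-0.6698i)·(+0.0774-0.0946i)  (-0.0391+0.0000i)·(-0.4570+0.0000i)  (-0.2249-0.6698i)·(-0.0774-0.0946i)
Y_1^0(R⁻¹ n̂) = -0.074089+0.000000i

Re=-0.0741 Im=0.0000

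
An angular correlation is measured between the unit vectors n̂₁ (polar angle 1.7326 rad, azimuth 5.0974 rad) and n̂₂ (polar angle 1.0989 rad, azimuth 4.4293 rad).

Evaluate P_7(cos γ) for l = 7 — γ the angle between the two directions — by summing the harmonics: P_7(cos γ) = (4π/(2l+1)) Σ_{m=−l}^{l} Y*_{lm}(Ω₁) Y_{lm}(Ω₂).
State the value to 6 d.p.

Summing Y*_{l m}(θ₁,φ₁)·Y_{l m}(θ₂,φ₂) over m ∈ [−7, 7]; prefactor 4π/(2·7+1) = 0.837758:
  m=-7: Y*=(-0.196944, -0.411358)  Y=(0.203902, 0.088823)  product (-0.003619, -0.101370)
  m=-6: Y*=(-0.187671, 0.205836)  Y=(0.054103, -0.421244)  product (0.076554, 0.090192)
  m=-5: Y*=(-0.213526, -0.078975)  Y=(-0.342716, 0.053674)  product (0.077418, 0.015605)
  m=-4: Y*=(0.009183, 0.298515)  Y=(-0.027962, -0.059635)  product (0.017545, -0.008895)
  m=-3: Y*=(-0.134600, 0.059426)  Y=(-0.266021, 0.234039)  product (0.021898, -0.047310)
  m=-2: Y*=(0.215759, 0.209224)  Y=(0.077349, 0.049162)  product (0.006403, 0.026790)
  m=-1: Y*=(-0.043144, 0.106467)  Y=(-0.088121, 0.302925)  product (-0.028450, -0.022451)
  m=+0: Y*=(0.300139, -0.000000)  Y=(0.133030, 0.000000)  product (0.039927, 0.000000)
  m=+1: Y*=(0.043144, 0.106467)  Y=(0.088121, 0.302925)  product (-0.028450, 0.022451)
  m=+2: Y*=(0.215759, -0.209224)  Y=(0.077349, -0.049162)  product (0.006403, -0.026790)
  m=+3: Y*=(0.134600, 0.059426)  Y=(0.266021, 0.234039)  product (0.021898, 0.047310)
  m=+4: Y*=(0.009183, -0.298515)  Y=(-0.027962, 0.059635)  product (0.017545, 0.008895)
  m=+5: Y*=(0.213526, -0.078975)  Y=(0.342716, 0.053674)  product (0.077418, -0.015605)
  m=+6: Y*=(-0.187671, -0.205836)  Y=(0.054103, 0.421244)  product (0.076554, -0.090192)
  m=+7: Y*=(0.196944, -0.411358)  Y=(-0.203902, 0.088823)  product (-0.003619, 0.101370)
Total Σ_m = (0.375425, 0.000000). Multiply by 0.837758: (0.314516, 0.000000). P_7(cos γ) = 0.314516

0.314516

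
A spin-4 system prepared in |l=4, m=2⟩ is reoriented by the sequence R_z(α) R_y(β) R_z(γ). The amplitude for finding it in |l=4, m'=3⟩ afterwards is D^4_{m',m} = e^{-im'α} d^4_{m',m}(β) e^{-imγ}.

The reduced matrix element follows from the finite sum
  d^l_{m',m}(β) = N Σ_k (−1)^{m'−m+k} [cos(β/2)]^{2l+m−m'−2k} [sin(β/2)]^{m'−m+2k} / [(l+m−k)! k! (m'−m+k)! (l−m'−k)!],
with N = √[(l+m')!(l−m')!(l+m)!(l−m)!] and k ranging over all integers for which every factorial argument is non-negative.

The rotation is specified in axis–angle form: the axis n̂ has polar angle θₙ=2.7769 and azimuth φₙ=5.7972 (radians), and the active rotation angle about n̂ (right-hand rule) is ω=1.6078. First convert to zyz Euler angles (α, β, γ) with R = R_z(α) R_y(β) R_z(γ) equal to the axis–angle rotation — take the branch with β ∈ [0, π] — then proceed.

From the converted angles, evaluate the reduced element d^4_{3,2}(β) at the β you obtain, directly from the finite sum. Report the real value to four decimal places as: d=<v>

Axis–angle → zyz. n̂ = (sinθₙcosφₙ, sinθₙsinφₙ, cosθₙ) = (+0.315366, -0.166590, -0.934233), ω = 1.6078.
R = I cosω + sinω [n̂]ₓ + (1−cosω) n̂n̂ᵀ gives
  R = [+0.066140, +0.879114, -0.472001; -0.988074, -0.008216, -0.153759; -0.139050, +0.476542, +0.868086]
β = atan2(√(R₁₃²+R₂₃²), R₃₃) = 0.519463; α = atan2(R₂₃, R₁₃) mod 2π = 3.456511; γ = atan2(R₃₂, −R₃₁) mod 2π = 1.286889
d^4_{3,2}(β=0.5195) via the finite sum:
Half-angle: c=0.966459, s=0.256821. N=√(5040·1·720·2)=2693.993318
k∈{0,1} keeps every argument non-negative
  k=0: (−1)^1·2693.9933/(720)·0.9665^7·0.2568^1 = -0.756795
  k=1: (−1)^2·2693.9933/(240)·0.9665^5·0.2568^3 = +0.160322
d^4_{3,2}(0.5195) = -0.756795 +0.160322 = -0.596473

d=-0.5965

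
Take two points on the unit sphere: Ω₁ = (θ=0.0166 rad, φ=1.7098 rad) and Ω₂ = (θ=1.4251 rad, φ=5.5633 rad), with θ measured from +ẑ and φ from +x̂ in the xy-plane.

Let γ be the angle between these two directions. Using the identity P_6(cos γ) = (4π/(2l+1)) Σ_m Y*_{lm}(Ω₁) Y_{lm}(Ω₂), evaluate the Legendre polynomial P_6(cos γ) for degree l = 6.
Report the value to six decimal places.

-0.202923

Addition theorem: P_6(cos γ) = (4π/13) Σ_m Y*_{lm}(Ω₁) Y_{lm}(Ω₂), m = −6…6:
  m=-6: Y*=-0.00000 - 0.00000j  Y=-0.17358 - 0.41862j  product -0.00000 + 0.00000j
  m=-5: Y*=-0.00000 + 0.00000j  Y=-0.20663 - 0.10182j  product 0.00000 - 0.00000j
  m=-4: Y*=0.00000 + 0.00000j  Y=0.25366 - 0.06804j  product 0.00000 + 0.00000j
  m=-3: Y*=0.00001 - 0.00002j  Y=0.14083 - 0.21085j  product -0.00000 - 0.00001j
  m=-2: Y*=-0.00138 - 0.00039j  Y=0.02646 + 0.20081j  product 0.00004 - 0.00029j
  m=-1: Y*=-0.00757 + 0.05411j  Y=0.19499 + 0.17098j  product -0.01073 + 0.00926j
  m=+0: Y*=1.01417 + 0.00000j  Y=-0.18592 + 0.00000j  product -0.18855 + 0.00000j
  m=+1: Y*=0.00757 + 0.05411j  Y=-0.19499 + 0.17098j  product -0.01073 - 0.00926j
  m=+2: Y*=-0.00138 + 0.00039j  Y=0.02646 - 0.20081j  product 0.00004 + 0.00029j
  m=+3: Y*=-0.00001 - 0.00002j  Y=-0.14083 - 0.21085j  product -0.00000 + 0.00001j
  m=+4: Y*=0.00000 - 0.00000j  Y=0.25366 + 0.06804j  product 0.00000 - 0.00000j
  m=+5: Y*=0.00000 + 0.00000j  Y=0.20663 - 0.10182j  product 0.00000 + 0.00000j
  m=+6: Y*=-0.00000 + 0.00000j  Y=-0.17358 + 0.41862j  product -0.00000 - 0.00000j
Total Σ_m = -0.20993 - 0.00000j. Multiply by 0.966644: -0.20292 - 0.00000j. P_6(cos γ) = -0.202923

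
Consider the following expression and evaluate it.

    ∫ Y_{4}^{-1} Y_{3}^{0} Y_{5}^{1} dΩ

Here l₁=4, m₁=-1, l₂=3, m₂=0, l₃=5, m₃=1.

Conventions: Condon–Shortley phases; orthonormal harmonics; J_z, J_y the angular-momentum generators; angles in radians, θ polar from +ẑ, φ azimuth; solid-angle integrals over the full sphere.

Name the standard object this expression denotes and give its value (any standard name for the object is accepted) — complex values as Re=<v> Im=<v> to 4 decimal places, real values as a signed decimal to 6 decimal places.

This is a Gaunt coefficient — the integral of a triple product of spherical harmonics over the sphere.
m-sum 0 ✓  L=12 even ✓  1≤5≤7 ✓
Π(2lᵢ+1) = 9×7×11 = 693
triangle coeff Δ(4,3,5) = 1/180180
Σ_t [0,2]: t=0:+1/576 t=1:−1/144 t=2:+1/576 = -1/288
(3j)²=20/1001 [(4 3 5; 0 0 0)], sign=+1
Σ_t [0,2]: t=0:+1/1440 t=1:−1/192 t=2:+1/432 = -19/8640
(3j)²=361/30030 [(4 3 5; -1 0 1)], sign=-1
⇒ 4πI² = 2166/13013
I = (-1)√(2166/13013/(4π)) = -0.11508947

Gaunt coefficient, -0.115089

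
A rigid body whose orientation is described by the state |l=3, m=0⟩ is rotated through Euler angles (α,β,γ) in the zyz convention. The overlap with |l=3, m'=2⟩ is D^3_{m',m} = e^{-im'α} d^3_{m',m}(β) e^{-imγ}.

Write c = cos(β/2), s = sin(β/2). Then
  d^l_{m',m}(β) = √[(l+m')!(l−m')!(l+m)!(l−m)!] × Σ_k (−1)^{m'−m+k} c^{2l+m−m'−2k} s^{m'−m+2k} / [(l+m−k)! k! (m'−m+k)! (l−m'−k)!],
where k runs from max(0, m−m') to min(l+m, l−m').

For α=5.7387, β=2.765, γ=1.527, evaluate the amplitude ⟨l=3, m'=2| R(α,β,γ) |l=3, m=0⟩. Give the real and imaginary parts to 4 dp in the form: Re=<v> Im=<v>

Re=-0.0798 Im=-0.1526

First d^3_{2,0}(β=2.7650), then the phase factors e^{-i(2)α} and e^{-i(0)γ}:
With c≡cos(β/2)=0.187186 and s≡sin(β/2)=0.982325, N=[120·1·6·6]^{1/2}=65.726707
Admissible k: 0..1 (factorial args all ≥0)
  k=0: (−1)^2·65.7267/(12)·0.1872^4·0.9823^2 = +0.006489
  k=1: (−1)^3·65.7267/(12)·0.1872^2·0.9823^4 = -0.178700
d^3_{2,0}(2.7650) = +0.006489 -0.178700 = -0.172212
D = (+0.463398+0.886150i)·(-0.172212)·(+1.000000+0.000000i) = -0.079803-0.152605i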